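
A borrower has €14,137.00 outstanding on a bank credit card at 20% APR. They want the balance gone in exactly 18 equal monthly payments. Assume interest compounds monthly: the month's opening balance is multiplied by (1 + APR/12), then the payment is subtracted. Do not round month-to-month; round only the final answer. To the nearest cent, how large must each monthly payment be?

€915.56

Monthly rate r = 20%/12 = 1.66667% = 0.0166667.
Level-payment amortization: P = B₀·r / (1 − (1+r)^(−n)) = 14137.00·0.0166667 / (1 − 1.01667^(−18)).
Denominator 1 − (1+r)^(−18) = 0.257347792.
P = 235.617 / 0.257347792 ≈ 915.56.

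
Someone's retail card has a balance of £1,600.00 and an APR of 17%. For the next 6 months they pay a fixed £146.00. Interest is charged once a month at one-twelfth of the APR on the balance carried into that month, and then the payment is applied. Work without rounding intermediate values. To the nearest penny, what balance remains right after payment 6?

Monthly rate r = 17%/12 = 1.41667% = 0.0141667.
Each month: B ← B·(1+r) − £146.00.
Month 1: interest £22.67; balance after payment £1,476.67.
Month 2: interest £20.92; balance after payment £1,351.59.
Month 3: interest £19.15; balance after payment £1,224.73.
Month 4: interest £17.35; balance after payment £1,096.08.
Month 5: interest £15.53; balance after payment £965.61.
Month 6: interest £13.68; balance after payment £833.29.

£833.29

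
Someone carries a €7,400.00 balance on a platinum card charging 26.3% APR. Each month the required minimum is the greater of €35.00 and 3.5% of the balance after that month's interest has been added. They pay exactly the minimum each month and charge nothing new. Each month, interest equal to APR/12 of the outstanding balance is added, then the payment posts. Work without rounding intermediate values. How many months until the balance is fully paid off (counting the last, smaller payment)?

189 months

Monthly rate r = 26.3%/12 = 2.19167% = 0.0219167.
While 3.5% of the post-interest balance exceeds €35.00, each month B ← (B·(1+r))·(1 − 0.035), i.e. B shrinks by the factor (1+r)·0.965 = 0.98615.
This holds for months 1–146. Entering month 147 the balance is €965.78; 3.5% of the post-interest balance is now below €35.00, so the flat €35.00 minimum applies from here.
From month 147 a fixed €35.00 at rate r clears €965.78 in 43 more payments. Total: 146 + 43 = 189 months.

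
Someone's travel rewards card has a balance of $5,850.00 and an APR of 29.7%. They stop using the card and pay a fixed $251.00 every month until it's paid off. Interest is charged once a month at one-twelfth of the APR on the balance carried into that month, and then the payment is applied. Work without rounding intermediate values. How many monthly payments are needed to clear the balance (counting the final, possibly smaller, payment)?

Monthly rate r = 29.7%/12 = 2.475% = 0.02475.
Recurrence: B ← B·(1+r) − $251.00.
Month 1: interest $144.79; balance after payment $5,743.79.
Month 2: interest $142.16; balance after payment $5,634.95.
Closed form: n = −ln(1 − rB₀/P)/ln(1+r) = −ln(0.42316)/ln(1.02475) ≈ 35.176, so the balance reaches zero during payment 36.

36 payments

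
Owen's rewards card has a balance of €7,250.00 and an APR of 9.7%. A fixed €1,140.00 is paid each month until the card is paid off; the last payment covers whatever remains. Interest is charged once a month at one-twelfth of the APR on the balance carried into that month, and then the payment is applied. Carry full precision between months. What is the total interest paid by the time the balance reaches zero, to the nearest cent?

€224.17

Monthly rate r = 9.7%/12 = 0.808333% = 0.00808333.
Payoff takes n = ⌈−ln(1 − rB₀/P)/ln(1+r)⌉ = ⌈6.555⌉ = 7 payments; the last is €634.17.
Total paid = 6·€1,140.00 + €634.17 = €7,474.17.
Total interest = total paid − principal = €7,474.17 − €7,250.00 = €224.17.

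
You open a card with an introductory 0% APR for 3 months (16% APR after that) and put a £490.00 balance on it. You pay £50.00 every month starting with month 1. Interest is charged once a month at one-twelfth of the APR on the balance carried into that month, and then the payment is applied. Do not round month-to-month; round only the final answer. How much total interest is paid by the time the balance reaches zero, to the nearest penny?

Promo months 1–3 at r₀ = 0%/12 = 0; months 4+ at r₁ = 16%/12 = 0.0133333.
After month 3 (no interest yet): B = £490.00 − 3·£50.00 = £340.00.
Then at r₁ with £50.00/mo: n₂ = −ln(1 − r₁·B/P)/ln(1+r₁) ≈ 7.18 → 8 more payments.
Total paid = 10·£50.00 + £8.83 = £508.83; interest = £508.83 − £490.00 = £18.83.

£18.83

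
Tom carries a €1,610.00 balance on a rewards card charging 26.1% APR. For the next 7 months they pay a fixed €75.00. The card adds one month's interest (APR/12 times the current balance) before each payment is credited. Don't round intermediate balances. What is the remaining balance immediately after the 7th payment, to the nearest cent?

Monthly rate r = 26.1%/12 = 2.175% = 0.02175.
Each month: B ← B·(1+r) − €75.00.
Month 1: interest €35.02; balance after payment €1,570.02.
Month 2: interest €34.15; balance after payment €1,529.17.
Month 3: interest €33.26; balance after payment €1,487.42.
Month 4: interest €32.35; balance after payment €1,444.78.
Month 5: interest €31.42; balance after payment €1,401.20.
Month 6: interest €30.48; balance after payment €1,356.68.
Month 7: interest €29.51; balance after payment €1,311.18.

€1,311.18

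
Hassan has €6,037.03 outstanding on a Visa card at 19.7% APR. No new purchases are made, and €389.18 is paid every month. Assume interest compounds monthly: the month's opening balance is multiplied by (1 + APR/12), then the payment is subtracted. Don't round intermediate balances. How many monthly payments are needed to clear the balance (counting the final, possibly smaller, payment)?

Monthly rate r = 19.7%/12 = 1.64167% = 0.0164167.
Recurrence: B ← B·(1+r) − €389.18.
Month 1: interest €99.11; balance after payment €5,746.96.
Month 2: interest €94.35; balance after payment €5,452.12.
Closed form: n = −ln(1 − rB₀/P)/ln(1+r) = −ln(0.74534)/ln(1.01642) ≈ 18.050, so the balance reaches zero during payment 19.

19 months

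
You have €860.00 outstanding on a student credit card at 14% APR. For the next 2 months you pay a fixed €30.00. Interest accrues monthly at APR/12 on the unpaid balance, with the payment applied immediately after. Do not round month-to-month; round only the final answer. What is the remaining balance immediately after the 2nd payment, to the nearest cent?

Monthly rate r = 14%/12 = 1.16667% = 0.0116667.
Each month: B ← B·(1+r) − €30.00.
Month 1: interest €10.03; balance after payment €840.03.
Month 2: interest €9.80; balance after payment €819.83.

€819.83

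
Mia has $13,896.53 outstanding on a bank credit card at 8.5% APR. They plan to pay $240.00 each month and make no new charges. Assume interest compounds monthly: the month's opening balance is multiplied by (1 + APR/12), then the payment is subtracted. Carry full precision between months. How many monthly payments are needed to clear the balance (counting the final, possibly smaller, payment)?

75 months

Monthly rate r = 8.5%/12 = 0.708333% = 0.00708333.
Recurrence: B ← B·(1+r) − $240.00.
Month 1: interest $98.43; balance after payment $13,754.96.
Month 2: interest $97.43; balance after payment $13,612.39.
Closed form: n = −ln(1 − rB₀/P)/ln(1+r) = −ln(0.58986)/ln(1.00708) ≈ 74.787, so the balance reaches zero during payment 75.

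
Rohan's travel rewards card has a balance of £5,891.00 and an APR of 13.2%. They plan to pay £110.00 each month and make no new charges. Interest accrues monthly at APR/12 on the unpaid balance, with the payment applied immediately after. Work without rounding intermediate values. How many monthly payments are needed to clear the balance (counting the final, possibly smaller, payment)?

Monthly rate r = 13.2%/12 = 1.1% = 0.011.
Recurrence: B ← B·(1+r) − £110.00.
Month 1: interest £64.80; balance after payment £5,845.80.
Month 2: interest £64.30; balance after payment £5,800.10.
Closed form: n = −ln(1 − rB₀/P)/ln(1+r) = −ln(0.4109)/ln(1.011) ≈ 81.299, so the balance reaches zero during payment 82.

82 payments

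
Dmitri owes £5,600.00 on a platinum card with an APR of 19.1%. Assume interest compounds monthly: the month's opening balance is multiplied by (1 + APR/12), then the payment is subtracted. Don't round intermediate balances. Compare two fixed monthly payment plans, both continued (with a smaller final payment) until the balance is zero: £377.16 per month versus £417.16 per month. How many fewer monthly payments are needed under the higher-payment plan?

2 fewer payments

Monthly rate r = 19.1%/12 = 1.59167% = 0.0159167.
At £377.16/mo: n = ⌈−ln(1 − rB₀/P)/ln(1+r)⌉ = 18 payments (last £28.00); total interest = total paid − £5,600.00 = £839.72.
At £417.16/mo: 16 payments (last £93.16); total interest £750.56.
Payments saved = 18 − 16 = 2.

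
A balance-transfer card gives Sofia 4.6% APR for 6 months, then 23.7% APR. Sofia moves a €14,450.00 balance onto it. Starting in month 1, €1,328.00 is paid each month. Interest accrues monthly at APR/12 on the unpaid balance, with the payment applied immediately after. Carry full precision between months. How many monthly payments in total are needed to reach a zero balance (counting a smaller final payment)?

Promo months 1–6 at r₀ = 4.6%/12 = 0.00383333; months 7+ at r₁ = 23.7%/12 = 0.01975.
After month 6: iterate B ← B·(1+r₀) − €1,328.00 for 6 months → €6,740.80.
Then at r₁ with €1,328.00/mo: n₂ = −ln(1 − r₁·B/P)/ln(1+r₁) ≈ 5.40 → 6 more payments.

12 months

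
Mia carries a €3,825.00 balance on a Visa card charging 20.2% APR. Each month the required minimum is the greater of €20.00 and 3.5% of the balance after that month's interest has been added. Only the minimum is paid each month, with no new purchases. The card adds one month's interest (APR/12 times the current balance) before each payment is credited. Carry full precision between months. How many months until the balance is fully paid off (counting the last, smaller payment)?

Monthly rate r = 20.2%/12 = 1.68333% = 0.0168333.
While 3.5% of the post-interest balance exceeds €20.00, each month B ← (B·(1+r))·(1 − 0.035), i.e. B shrinks by the factor (1+r)·0.965 = 0.98124.
This holds for months 1–102. Entering month 103 the balance is €554.49; 3.5% of the post-interest balance is now below €20.00, so the flat €20.00 minimum applies from here.
From month 103 a fixed €20.00 at rate r clears €554.49 in 38 more payments. Total: 102 + 38 = 140 months.

140 months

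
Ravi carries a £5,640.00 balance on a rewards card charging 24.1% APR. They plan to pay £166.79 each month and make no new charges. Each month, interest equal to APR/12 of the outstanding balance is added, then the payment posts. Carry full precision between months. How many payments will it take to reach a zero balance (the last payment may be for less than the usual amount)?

58 payments

Monthly rate r = 24.1%/12 = 2.00833% = 0.0200833.
Recurrence: B ← B·(1+r) − £166.79.
Month 1: interest £113.27; balance after payment £5,586.48.
Month 2: interest £112.20; balance after payment £5,531.89.
Closed form: n = −ln(1 − rB₀/P)/ln(1+r) = −ln(0.32088)/ln(1.02008) ≈ 57.165, so the balance reaches zero during payment 58.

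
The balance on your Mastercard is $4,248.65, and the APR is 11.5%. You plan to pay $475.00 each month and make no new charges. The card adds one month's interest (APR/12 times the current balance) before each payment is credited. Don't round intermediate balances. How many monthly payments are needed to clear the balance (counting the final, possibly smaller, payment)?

10 months

Monthly rate r = 11.5%/12 = 0.958333% = 0.00958333.
Recurrence: B ← B·(1+r) − $475.00.
Month 1: interest $40.72; balance after payment $3,814.37.
Month 2: interest $36.55; balance after payment $3,375.92.
Closed form: n = −ln(1 − rB₀/P)/ln(1+r) = −ln(0.91428)/ln(1.00958) ≈ 9.396, so the balance reaches zero during payment 10.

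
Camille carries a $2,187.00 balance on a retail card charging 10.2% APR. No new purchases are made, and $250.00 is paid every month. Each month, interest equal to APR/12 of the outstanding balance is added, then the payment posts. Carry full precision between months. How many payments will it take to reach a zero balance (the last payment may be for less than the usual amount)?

10 payments

Monthly rate r = 10.2%/12 = 0.85% = 0.0085.
Recurrence: B ← B·(1+r) − $250.00.
Month 1: interest $18.59; balance after payment $1,955.59.
Month 2: interest $16.62; balance after payment $1,722.21.
Closed form: n = −ln(1 − rB₀/P)/ln(1+r) = −ln(0.92564)/ln(1.0085) ≈ 9.129, so the balance reaches zero during payment 10.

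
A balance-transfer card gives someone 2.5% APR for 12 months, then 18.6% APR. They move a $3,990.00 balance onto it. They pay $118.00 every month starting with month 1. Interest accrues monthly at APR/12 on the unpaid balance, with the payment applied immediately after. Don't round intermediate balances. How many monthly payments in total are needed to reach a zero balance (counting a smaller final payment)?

40 months

Promo months 1–12 at r₀ = 2.5%/12 = 0.00208333; months 13+ at r₁ = 18.6%/12 = 0.0155.
After month 12: iterate B ← B·(1+r₀) − $118.00 for 12 months → $2,658.56.
Then at r₁ with $118.00/mo: n₂ = −ln(1 − r₁·B/P)/ln(1+r₁) ≈ 27.93 → 28 more payments.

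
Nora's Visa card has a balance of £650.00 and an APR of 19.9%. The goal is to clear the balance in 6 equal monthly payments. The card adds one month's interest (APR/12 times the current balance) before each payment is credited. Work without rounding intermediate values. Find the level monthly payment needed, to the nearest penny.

Monthly rate r = 19.9%/12 = 1.65833% = 0.0165833.
Level-payment amortization: P = B₀·r / (1 − (1+r)^(−n)) = 650.00·0.0165833 / (1 − 1.01658^(−6)).
Denominator 1 − (1+r)^(−6) = 0.0939710214.
P = 10.7792 / 0.0939710214 ≈ 114.71.

£114.71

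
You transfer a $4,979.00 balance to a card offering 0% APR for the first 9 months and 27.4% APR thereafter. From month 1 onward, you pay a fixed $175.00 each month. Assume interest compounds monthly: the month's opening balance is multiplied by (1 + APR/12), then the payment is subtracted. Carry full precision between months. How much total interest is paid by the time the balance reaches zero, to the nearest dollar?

$1,148

Promo months 1–9 at r₀ = 0%/12 = 0; months 10+ at r₁ = 27.4%/12 = 0.0228333.
After month 9 (no interest yet): B = $4,979.00 − 9·$175.00 = $3,404.00.
Then at r₁ with $175.00/mo: n₂ = −ln(1 − r₁·B/P)/ln(1+r₁) ≈ 26.01 → 27 more payments.
Total paid = 35·$175.00 + $1.96 = $6,126.96; interest = $6,126.96 − $4,979.00 = $1,147.96.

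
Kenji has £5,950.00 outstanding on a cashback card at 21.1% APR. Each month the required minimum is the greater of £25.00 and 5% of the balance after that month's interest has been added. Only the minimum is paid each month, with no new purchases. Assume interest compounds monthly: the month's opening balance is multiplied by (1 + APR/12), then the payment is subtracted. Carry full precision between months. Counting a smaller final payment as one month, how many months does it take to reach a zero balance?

98 months

Monthly rate r = 21.1%/12 = 1.75833% = 0.0175833.
While 5% of the post-interest balance exceeds £25.00, each month B ← (B·(1+r))·(1 − 0.05), i.e. B shrinks by the factor (1+r)·0.95 = 0.9667.
This holds for months 1–74. Entering month 75 the balance is £485.56; 5% of the post-interest balance is now below £25.00, so the flat £25.00 minimum applies from here.
From month 75 a fixed £25.00 at rate r clears £485.56 in 24 more payments. Total: 74 + 24 = 98 months.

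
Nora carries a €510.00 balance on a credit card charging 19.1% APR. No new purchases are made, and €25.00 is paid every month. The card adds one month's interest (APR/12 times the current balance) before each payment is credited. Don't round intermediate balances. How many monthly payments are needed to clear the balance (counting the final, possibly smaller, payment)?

Monthly rate r = 19.1%/12 = 1.59167% = 0.0159167.
Recurrence: B ← B·(1+r) − €25.00.
Month 1: interest €8.12; balance after payment €493.12.
Month 2: interest €7.85; balance after payment €475.97.
Closed form: n = −ln(1 − rB₀/P)/ln(1+r) = −ln(0.6753)/ln(1.01592) ≈ 24.862, so the balance reaches zero during payment 25.

25 months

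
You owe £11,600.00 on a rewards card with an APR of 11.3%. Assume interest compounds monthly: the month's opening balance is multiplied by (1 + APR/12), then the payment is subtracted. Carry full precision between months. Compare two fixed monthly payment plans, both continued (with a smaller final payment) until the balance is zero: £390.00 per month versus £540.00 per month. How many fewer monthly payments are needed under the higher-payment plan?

11 fewer payments

Monthly rate r = 11.3%/12 = 0.941667% = 0.00941667.
At £390.00/mo: n = ⌈−ln(1 − rB₀/P)/ln(1+r)⌉ = 36 payments (last £24.31); total interest = total paid − £11,600.00 = £2,074.31.
At £540.00/mo: 25 payments (last £61.33); total interest £1,421.33.
Payments saved = 36 − 25 = 11.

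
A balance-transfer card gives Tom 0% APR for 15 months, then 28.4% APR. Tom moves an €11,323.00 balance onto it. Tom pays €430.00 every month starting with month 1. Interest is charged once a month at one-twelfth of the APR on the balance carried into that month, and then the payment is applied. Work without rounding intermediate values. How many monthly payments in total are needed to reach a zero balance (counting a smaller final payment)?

Promo months 1–15 at r₀ = 0%/12 = 0; months 16+ at r₁ = 28.4%/12 = 0.0236667.
After month 15 (no interest yet): B = €11,323.00 − 15·€430.00 = €4,873.00.
Then at r₁ with €430.00/mo: n₂ = −ln(1 − r₁·B/P)/ln(1+r₁) ≈ 13.35 → 14 more payments.

29 months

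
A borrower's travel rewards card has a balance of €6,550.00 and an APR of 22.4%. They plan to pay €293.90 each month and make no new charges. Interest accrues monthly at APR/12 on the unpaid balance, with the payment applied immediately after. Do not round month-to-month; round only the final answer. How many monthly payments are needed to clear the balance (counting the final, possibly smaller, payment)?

30 payments

Monthly rate r = 22.4%/12 = 1.86667% = 0.0186667.
Recurrence: B ← B·(1+r) − €293.90.
Month 1: interest €122.27; balance after payment €6,378.37.
Month 2: interest €119.06; balance after payment €6,203.53.
Closed form: n = −ln(1 − rB₀/P)/ln(1+r) = −ln(0.58399)/ln(1.01867) ≈ 29.083, so the balance reaches zero during payment 30.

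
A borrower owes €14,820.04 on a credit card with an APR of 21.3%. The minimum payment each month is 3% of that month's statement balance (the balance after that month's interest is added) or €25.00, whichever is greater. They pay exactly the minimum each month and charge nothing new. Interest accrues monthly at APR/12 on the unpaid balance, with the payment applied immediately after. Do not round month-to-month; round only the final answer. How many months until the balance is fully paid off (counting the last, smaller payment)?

275 months

Monthly rate r = 21.3%/12 = 1.775% = 0.01775.
While 3% of the post-interest balance exceeds €25.00, each month B ← (B·(1+r))·(1 − 0.03), i.e. B shrinks by the factor (1+r)·0.97 = 0.98722.
This holds for months 1–226. Entering month 227 the balance is €809.38; 3% of the post-interest balance is now below €25.00, so the flat €25.00 minimum applies from here.
From month 227 a fixed €25.00 at rate r clears €809.38 in 49 more payments. Total: 226 + 49 = 275 months.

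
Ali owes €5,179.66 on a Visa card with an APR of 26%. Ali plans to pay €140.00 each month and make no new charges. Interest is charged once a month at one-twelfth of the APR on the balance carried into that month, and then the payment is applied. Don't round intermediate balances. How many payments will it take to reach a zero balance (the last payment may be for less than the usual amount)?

Monthly rate r = 26%/12 = 2.16667% = 0.0216667.
Recurrence: B ← B·(1+r) − €140.00.
Month 1: interest €112.23; balance after payment €5,151.89.
Month 2: interest €111.62; balance after payment €5,123.51.
Closed form: n = −ln(1 − rB₀/P)/ln(1+r) = −ln(0.19839)/ln(1.02167) ≈ 75.462, so the balance reaches zero during payment 76.

76 months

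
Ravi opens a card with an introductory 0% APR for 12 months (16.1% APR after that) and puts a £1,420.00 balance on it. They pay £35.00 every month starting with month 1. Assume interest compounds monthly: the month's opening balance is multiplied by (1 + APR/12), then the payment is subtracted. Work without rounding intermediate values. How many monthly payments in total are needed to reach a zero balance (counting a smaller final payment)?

Promo months 1–12 at r₀ = 0%/12 = 0; months 13+ at r₁ = 16.1%/12 = 0.0134167.
After month 12 (no interest yet): B = £1,420.00 − 12·£35.00 = £1,000.00.
Then at r₁ with £35.00/mo: n₂ = −ln(1 − r₁·B/P)/ln(1+r₁) ≈ 36.27 → 37 more payments.

49 payments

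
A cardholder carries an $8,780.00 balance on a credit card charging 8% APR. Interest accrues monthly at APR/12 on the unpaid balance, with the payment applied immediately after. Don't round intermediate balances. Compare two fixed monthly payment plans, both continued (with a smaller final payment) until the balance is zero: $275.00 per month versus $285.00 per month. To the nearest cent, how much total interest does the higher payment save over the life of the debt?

$44.63

Monthly rate r = 8%/12 = 0.666667% = 0.00666667.
At $275.00/mo: n = ⌈−ln(1 − rB₀/P)/ln(1+r)⌉ = 37 payments (last $5.44); total interest = total paid − $8,780.00 = $1,125.44.
At $285.00/mo: 35 payments (last $170.81); total interest $1,080.81.
Interest saved = $1,125.44 − $1,080.81 = $44.63.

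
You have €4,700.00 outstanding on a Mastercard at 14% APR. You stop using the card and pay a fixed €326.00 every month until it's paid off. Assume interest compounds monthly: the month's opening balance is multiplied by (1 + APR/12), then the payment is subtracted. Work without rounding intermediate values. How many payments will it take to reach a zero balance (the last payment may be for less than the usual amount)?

Monthly rate r = 14%/12 = 1.16667% = 0.0116667.
Recurrence: B ← B·(1+r) − €326.00.
Month 1: interest €54.83; balance after payment €4,428.83.
Month 2: interest €51.67; balance after payment €4,154.50.
Closed form: n = −ln(1 − rB₀/P)/ln(1+r) = −ln(0.8318)/ln(1.01167) ≈ 15.877, so the balance reaches zero during payment 16.

16 months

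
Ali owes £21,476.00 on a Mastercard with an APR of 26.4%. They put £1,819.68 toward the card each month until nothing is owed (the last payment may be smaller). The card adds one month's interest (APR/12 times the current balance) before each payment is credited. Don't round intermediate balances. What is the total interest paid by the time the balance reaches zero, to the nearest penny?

£3,665.14

Monthly rate r = 26.4%/12 = 2.2% = 0.022.
Payoff takes n = ⌈−ln(1 − rB₀/P)/ln(1+r)⌉ = ⌈13.815⌉ = 14 payments; the last is £1,485.30.
Total paid = 13·£1,819.68 + £1,485.30 = £25,141.14.
Total interest = total paid − principal = £25,141.14 − £21,476.00 = £3,665.14.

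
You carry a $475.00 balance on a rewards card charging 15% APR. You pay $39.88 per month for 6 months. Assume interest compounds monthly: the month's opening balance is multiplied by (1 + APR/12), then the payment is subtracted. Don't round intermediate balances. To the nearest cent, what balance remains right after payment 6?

Monthly rate r = 15%/12 = 1.25% = 0.0125.
Each month: B ← B·(1+r) − $39.88.
Month 1: interest $5.94; balance after payment $441.06.
Month 2: interest $5.51; balance after payment $406.69.
Month 3: interest $5.08; balance after payment $371.89.
Month 4: interest $4.65; balance after payment $336.66.
Month 5: interest $4.21; balance after payment $300.99.
Month 6: interest $3.76; balance after payment $264.87.

$264.87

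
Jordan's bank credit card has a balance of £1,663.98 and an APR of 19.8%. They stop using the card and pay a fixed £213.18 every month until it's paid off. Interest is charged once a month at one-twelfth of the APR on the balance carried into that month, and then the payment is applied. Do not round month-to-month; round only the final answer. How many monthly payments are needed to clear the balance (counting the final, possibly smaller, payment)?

9 months

Monthly rate r = 19.8%/12 = 1.65% = 0.0165.
Recurrence: B ← B·(1+r) − £213.18.
Month 1: interest £27.46; balance after payment £1,478.26.
Month 2: interest £24.39; balance after payment £1,289.47.
Closed form: n = −ln(1 − rB₀/P)/ln(1+r) = −ln(0.87121)/ln(1.0165) ≈ 8.425, so the balance reaches zero during payment 9.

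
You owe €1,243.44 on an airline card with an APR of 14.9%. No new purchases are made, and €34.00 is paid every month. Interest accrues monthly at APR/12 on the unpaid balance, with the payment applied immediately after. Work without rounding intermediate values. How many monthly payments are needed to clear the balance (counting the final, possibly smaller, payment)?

Monthly rate r = 14.9%/12 = 1.24167% = 0.0124167.
Recurrence: B ← B·(1+r) − €34.00.
Month 1: interest €15.44; balance after payment €1,224.88.
Month 2: interest €15.21; balance after payment €1,206.09.
Closed form: n = −ln(1 − rB₀/P)/ln(1+r) = −ln(0.5459)/ln(1.01242) ≈ 49.053, so the balance reaches zero during payment 50.

50 months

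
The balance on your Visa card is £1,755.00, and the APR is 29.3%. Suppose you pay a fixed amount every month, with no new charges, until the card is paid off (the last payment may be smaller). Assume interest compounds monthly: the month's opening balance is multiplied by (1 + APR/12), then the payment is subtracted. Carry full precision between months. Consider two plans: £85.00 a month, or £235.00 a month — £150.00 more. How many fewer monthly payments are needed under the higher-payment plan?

Monthly rate r = 29.3%/12 = 2.44167% = 0.0244167.
At £85.00/mo: n = ⌈−ln(1 − rB₀/P)/ln(1+r)⌉ = 30 payments (last £6.66); total interest = total paid − £1,755.00 = £716.66.
At £235.00/mo: 9 payments (last £81.78); total interest £206.78.
Payments saved = 30 − 9 = 21.

21 fewer payments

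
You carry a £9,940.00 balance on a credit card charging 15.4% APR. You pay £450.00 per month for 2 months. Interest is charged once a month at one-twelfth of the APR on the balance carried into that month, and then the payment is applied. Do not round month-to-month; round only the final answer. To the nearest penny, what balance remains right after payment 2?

£9,290.99

Monthly rate r = 15.4%/12 = 1.28333% = 0.0128333.
Each month: B ← B·(1+r) − £450.00.
Month 1: interest £127.56; balance after payment £9,617.56.
Month 2: interest £123.43; balance after payment £9,290.99.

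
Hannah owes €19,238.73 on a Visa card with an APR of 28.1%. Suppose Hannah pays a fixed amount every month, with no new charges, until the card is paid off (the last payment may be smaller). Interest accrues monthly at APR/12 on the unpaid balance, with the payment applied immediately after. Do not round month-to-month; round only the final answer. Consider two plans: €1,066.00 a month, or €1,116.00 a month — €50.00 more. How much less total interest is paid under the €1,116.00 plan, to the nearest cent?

€368.84

Monthly rate r = 28.1%/12 = 2.34167% = 0.0234167.
At €1,066.00/mo: n = ⌈−ln(1 − rB₀/P)/ln(1+r)⌉ = 24 payments (last €779.40); total interest = total paid − €19,238.73 = €6,058.67.
At €1,116.00/mo: 23 payments (last €376.56); total interest €5,689.83.
Interest saved = €6,058.67 − €5,689.83 = €368.84.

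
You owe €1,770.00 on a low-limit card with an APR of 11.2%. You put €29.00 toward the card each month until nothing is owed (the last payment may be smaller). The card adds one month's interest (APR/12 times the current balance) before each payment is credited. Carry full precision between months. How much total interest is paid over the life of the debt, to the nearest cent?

€862.08

Monthly rate r = 11.2%/12 = 0.933333% = 0.00933333.
Payoff takes n = ⌈−ln(1 − rB₀/P)/ln(1+r)⌉ = ⌈90.760⌉ = 91 payments; the last is €22.08.
Total paid = 90·€29.00 + €22.08 = €2,632.08.
Total interest = total paid − principal = €2,632.08 − €1,770.00 = €862.08.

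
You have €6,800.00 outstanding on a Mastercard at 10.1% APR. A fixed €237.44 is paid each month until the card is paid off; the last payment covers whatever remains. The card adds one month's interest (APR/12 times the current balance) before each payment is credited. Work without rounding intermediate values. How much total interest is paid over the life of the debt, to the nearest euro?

€1,014

Monthly rate r = 10.1%/12 = 0.841667% = 0.00841667.
Payoff takes n = ⌈−ln(1 − rB₀/P)/ln(1+r)⌉ = ⌈32.907⌉ = 33 payments; the last is €215.51.
Total paid = 32·€237.44 + €215.51 = €7,813.59.
Total interest = total paid − principal = €7,813.59 − €6,800.00 = €1,013.59.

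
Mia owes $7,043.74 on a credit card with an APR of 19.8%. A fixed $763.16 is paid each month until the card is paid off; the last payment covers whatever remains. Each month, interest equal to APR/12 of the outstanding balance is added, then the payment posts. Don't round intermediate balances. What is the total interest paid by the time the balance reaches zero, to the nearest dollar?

$661

Monthly rate r = 19.8%/12 = 1.65% = 0.0165.
Payoff takes n = ⌈−ln(1 − rB₀/P)/ln(1+r)⌉ = ⌈10.096⌉ = 11 payments; the last is $73.44.
Total paid = 10·$763.16 + $73.44 = $7,705.04.
Total interest = total paid − principal = $7,705.04 − $7,043.74 = $661.30.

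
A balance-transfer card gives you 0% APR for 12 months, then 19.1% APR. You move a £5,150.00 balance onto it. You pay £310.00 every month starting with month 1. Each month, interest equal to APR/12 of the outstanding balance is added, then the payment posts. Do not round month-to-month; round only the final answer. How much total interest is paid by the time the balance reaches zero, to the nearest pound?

£67

Promo months 1–12 at r₀ = 0%/12 = 0; months 13+ at r₁ = 19.1%/12 = 0.0159167.
After month 12 (no interest yet): B = £5,150.00 − 12·£310.00 = £1,430.00.
Then at r₁ with £310.00/mo: n₂ = −ln(1 − r₁·B/P)/ln(1+r₁) ≈ 4.83 → 5 more payments.
Total paid = 16·£310.00 + £257.35 = £5,217.35; interest = £5,217.35 − £5,150.00 = £67.35.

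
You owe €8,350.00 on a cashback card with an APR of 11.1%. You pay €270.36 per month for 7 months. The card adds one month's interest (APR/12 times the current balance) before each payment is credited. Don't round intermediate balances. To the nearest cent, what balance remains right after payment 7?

Monthly rate r = 11.1%/12 = 0.925% = 0.00925.
Each month: B ← B·(1+r) − €270.36.
Month 1: interest €77.24; balance after payment €8,156.88.
Month 2: interest €75.45; balance after payment €7,961.97.
Month 3: interest €73.65; balance after payment €7,765.26.
Month 4: interest €71.83; balance after payment €7,566.73.
Month 5: interest €69.99; balance after payment €7,366.36.
Month 6: interest €68.14; balance after payment €7,164.14.
Month 7: interest €66.27; balance after payment €6,960.04.

€6,960.04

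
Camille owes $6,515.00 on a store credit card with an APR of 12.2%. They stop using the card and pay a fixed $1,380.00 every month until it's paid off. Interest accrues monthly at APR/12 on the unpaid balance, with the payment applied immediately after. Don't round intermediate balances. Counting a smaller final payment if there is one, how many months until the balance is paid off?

Monthly rate r = 12.2%/12 = 1.01667% = 0.0101667.
Recurrence: B ← B·(1+r) − $1,380.00.
Month 1: interest $66.24; balance after payment $5,201.24.
Month 2: interest $52.88; balance after payment $3,874.12.
Month 3: interest $39.39; balance after payment $2,533.50.
Month 4: interest $25.76; balance after payment $1,179.26.
Month 5: interest $11.99; balance after payment $0.00.

5 months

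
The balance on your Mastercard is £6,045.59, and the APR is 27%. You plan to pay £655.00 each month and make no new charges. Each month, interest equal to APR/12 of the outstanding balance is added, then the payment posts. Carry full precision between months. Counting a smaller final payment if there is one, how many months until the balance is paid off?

Monthly rate r = 27%/12 = 2.25% = 0.0225.
Recurrence: B ← B·(1+r) − £655.00.
Month 1: interest £136.03; balance after payment £5,526.62.
Month 2: interest £124.35; balance after payment £4,995.96.
Closed form: n = −ln(1 − rB₀/P)/ln(1+r) = −ln(0.79233)/ln(1.0225) ≈ 10.462, so the balance reaches zero during payment 11.

11 months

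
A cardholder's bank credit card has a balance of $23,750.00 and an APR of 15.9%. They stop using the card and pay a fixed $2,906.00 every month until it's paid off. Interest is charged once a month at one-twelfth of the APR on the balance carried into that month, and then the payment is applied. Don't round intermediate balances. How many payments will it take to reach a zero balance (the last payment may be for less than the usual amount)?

9 months

Monthly rate r = 15.9%/12 = 1.325% = 0.01325.
Recurrence: B ← B·(1+r) − $2,906.00.
Month 1: interest $314.69; balance after payment $21,158.69.
Month 2: interest $280.35; balance after payment $18,533.04.
Closed form: n = −ln(1 − rB₀/P)/ln(1+r) = −ln(0.89171)/ln(1.01325) ≈ 8.707, so the balance reaches zero during payment 9.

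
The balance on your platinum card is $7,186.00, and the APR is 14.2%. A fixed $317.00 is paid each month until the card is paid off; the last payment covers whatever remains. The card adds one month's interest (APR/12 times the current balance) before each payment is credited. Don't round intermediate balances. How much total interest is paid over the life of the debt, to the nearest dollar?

$1,230

Monthly rate r = 14.2%/12 = 1.18333% = 0.0118333.
Payoff takes n = ⌈−ln(1 − rB₀/P)/ln(1+r)⌉ = ⌈26.548⌉ = 27 payments; the last is $174.32.
Total paid = 26·$317.00 + $174.32 = $8,416.32.
Total interest = total paid − principal = $8,416.32 − $7,186.00 = $1,230.32.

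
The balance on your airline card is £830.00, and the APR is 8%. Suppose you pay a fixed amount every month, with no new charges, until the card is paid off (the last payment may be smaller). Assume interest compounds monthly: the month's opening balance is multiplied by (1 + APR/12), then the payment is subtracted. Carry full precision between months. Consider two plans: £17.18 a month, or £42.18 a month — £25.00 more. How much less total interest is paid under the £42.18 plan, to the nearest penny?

Monthly rate r = 8%/12 = 0.666667% = 0.00666667.
At £17.18/mo: n = ⌈−ln(1 − rB₀/P)/ln(1+r)⌉ = 59 payments (last £8.66); total interest = total paid − £830.00 = £175.10.
At £42.18/mo: 22 payments (last £6.93); total interest £62.71.
Interest saved = £175.10 − £62.71 = £112.39.

£112.39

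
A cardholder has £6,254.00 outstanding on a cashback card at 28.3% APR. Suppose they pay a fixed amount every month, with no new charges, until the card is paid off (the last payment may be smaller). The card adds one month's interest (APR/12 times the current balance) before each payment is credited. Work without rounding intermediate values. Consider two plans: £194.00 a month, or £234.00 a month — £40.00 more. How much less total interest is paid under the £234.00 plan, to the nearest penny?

£1,897.15

Monthly rate r = 28.3%/12 = 2.35833% = 0.0235833.
At £194.00/mo: n = ⌈−ln(1 − rB₀/P)/ln(1+r)⌉ = 62 payments (last £52.98); total interest = total paid − £6,254.00 = £5,632.98.
At £234.00/mo: 43 payments (last £161.83); total interest £3,735.83.
Interest saved = £5,632.98 − £3,735.83 = £1,897.15.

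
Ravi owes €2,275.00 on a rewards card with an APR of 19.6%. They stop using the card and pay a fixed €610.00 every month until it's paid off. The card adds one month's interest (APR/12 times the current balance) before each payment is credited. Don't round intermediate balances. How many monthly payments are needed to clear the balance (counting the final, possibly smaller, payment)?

Monthly rate r = 19.6%/12 = 1.63333% = 0.0163333.
Recurrence: B ← B·(1+r) − €610.00.
Month 1: interest €37.16; balance after payment €1,702.16.
Month 2: interest €27.80; balance after payment €1,119.96.
Month 3: interest €18.29; balance after payment €528.25.
Month 4: interest €8.63; balance after payment €0.00.

4 months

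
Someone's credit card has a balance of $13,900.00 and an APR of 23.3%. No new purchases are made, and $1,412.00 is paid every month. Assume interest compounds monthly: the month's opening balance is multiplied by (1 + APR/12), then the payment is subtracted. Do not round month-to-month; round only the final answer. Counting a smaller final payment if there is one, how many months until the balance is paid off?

Monthly rate r = 23.3%/12 = 1.94167% = 0.0194167.
Recurrence: B ← B·(1+r) − $1,412.00.
Month 1: interest $269.89; balance after payment $12,757.89.
Month 2: interest $247.72; balance after payment $11,593.61.
Closed form: n = −ln(1 − rB₀/P)/ln(1+r) = −ln(0.80886)/ln(1.01942) ≈ 11.031, so the balance reaches zero during payment 12.

12 payments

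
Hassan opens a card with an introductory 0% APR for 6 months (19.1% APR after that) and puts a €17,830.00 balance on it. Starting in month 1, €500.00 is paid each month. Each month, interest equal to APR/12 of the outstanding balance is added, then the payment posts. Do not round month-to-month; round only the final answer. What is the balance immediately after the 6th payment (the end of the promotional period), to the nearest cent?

€14,830.00

Promo months 1–6 at r₀ = 0%/12 = 0; months 7+ at r₁ = 19.1%/12 = 0.0159167.
After month 6 (no interest yet): B = €17,830.00 − 6·€500.00 = €14,830.00.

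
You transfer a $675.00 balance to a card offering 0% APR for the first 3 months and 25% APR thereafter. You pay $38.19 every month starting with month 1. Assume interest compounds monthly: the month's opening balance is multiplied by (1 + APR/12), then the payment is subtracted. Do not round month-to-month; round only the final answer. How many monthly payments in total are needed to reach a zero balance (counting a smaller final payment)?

Promo months 1–3 at r₀ = 0%/12 = 0; months 4+ at r₁ = 25%/12 = 0.0208333.
After month 3 (no interest yet): B = $675.00 − 3·$38.19 = $560.43.
Then at r₁ with $38.19/mo: n₂ = −ln(1 − r₁·B/P)/ln(1+r₁) ≈ 17.70 → 18 more payments.

21 payments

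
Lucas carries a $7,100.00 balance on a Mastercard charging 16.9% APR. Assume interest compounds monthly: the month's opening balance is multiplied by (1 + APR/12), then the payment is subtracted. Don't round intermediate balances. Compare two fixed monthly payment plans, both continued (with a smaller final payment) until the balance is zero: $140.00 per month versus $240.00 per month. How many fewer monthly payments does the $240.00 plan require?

51 fewer payments

Monthly rate r = 16.9%/12 = 1.40833% = 0.0140833.
At $140.00/mo: n = ⌈−ln(1 − rB₀/P)/ln(1+r)⌉ = 90 payments (last $79.15); total interest = total paid − $7,100.00 = $5,439.15.
At $240.00/mo: 39 payments (last $129.19); total interest $2,149.19.
Payments saved = 90 − 39 = 51.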